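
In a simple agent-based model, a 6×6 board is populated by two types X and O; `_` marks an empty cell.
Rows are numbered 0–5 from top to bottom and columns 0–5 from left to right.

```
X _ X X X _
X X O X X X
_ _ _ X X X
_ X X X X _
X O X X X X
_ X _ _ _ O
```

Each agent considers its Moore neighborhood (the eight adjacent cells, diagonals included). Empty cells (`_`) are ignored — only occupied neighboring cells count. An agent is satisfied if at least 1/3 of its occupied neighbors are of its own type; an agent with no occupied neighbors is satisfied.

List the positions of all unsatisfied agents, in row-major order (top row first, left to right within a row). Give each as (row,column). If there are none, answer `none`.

Row 0: (0,0)X 2/2 satisfied · (0,2)X 3/4 satisfied · (0,3)X 4/5 satisfied · (0,4)X 4/4 satisfied
Row 1: (1,0)X 2/2 satisfied · (1,1)X 3/4 satisfied · (1,2)O 0/5 not · (1,3)X 6/7 satisfied · (1,4)X 7/7 satisfied · (1,5)X 4/4 satisfied
Row 2: (2,3)X 6/7 satisfied · (2,4)X 7/7 satisfied · (2,5)X 4/4 satisfied
Row 3: (3,1)X 3/4 satisfied · (3,2)X 5/6 satisfied · (3,3)X 7/7 satisfied · (3,4)X 7/7 satisfied
Row 4: (4,0)X 2/3 satisfied · (4,1)O 0/5 not · (4,2)X 5/6 satisfied · (4,3)X 5/5 satisfied · (4,4)X 4/5 satisfied · (4,5)X 2/3 satisfied
Row 5: (5,1)X 2/3 satisfied · (5,5)O 0/2 not

(1,2), (4,1), (5,5)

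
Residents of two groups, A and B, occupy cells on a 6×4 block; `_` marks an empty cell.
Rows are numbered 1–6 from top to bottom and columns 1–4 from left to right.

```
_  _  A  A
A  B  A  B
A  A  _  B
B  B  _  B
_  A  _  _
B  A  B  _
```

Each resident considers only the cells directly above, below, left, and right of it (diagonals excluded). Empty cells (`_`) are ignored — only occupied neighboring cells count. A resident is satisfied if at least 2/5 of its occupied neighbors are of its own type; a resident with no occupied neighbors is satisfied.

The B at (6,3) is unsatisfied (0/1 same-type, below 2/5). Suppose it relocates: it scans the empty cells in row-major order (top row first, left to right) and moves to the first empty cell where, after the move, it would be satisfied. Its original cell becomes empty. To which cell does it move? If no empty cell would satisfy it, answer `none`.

(1,2)

Vacating (6,3). Empty cells in order:
  (1,1): 0/1 same-type → still unsatisfied.
  (1,2): 1/2 same-type → satisfied — stop here.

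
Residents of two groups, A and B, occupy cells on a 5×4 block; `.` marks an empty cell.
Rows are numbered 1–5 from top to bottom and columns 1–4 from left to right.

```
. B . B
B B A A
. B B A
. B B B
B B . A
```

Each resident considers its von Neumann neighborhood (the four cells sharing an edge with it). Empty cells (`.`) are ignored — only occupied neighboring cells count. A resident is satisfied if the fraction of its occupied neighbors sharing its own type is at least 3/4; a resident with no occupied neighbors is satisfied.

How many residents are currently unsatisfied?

Row 1: (1,2)B 1/1 satisfied · (1,4)B 0/1 not
Row 2: (2,1)B 1/1 satisfied · (2,2)B 3/4 satisfied · (2,3)A 1/3 not · (2,4)A 2/3 not
Row 3: (3,2)B 3/3 satisfied · (3,3)B 2/4 not · (3,4)A 1/3 not
Row 4: (4,2)B 3/3 satisfied · (4,3)B 3/3 satisfied · (4,4)B 1/3 not
Row 5: (5,1)B 1/1 satisfied · (5,2)B 2/2 satisfied · (5,4)A 0/1 not
Unsatisfied: (1,4), (2,3), (2,4), (3,3), (3,4), (4,4), (5,4) — 7 in total.

7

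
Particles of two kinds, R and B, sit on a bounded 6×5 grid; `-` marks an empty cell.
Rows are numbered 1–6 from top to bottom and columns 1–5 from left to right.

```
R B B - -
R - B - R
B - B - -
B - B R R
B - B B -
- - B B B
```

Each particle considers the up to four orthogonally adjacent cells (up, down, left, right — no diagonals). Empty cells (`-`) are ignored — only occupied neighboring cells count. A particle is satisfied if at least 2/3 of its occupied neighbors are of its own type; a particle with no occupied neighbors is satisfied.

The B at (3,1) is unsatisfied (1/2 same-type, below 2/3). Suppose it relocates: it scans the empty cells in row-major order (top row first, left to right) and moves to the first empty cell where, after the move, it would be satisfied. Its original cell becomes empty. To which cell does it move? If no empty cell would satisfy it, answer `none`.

(1,4)

Vacating (3,1). Empty cells in order:
  (1,4): 1/1 same-type → satisfied — stop here.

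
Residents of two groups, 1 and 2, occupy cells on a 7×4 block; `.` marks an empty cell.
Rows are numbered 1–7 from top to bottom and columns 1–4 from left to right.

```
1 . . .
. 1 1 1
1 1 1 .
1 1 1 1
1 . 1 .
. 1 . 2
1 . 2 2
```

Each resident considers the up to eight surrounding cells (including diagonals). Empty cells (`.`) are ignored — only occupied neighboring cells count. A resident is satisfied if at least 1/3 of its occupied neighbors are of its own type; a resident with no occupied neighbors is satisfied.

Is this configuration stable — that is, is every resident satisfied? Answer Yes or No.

Row 1: (1,1)1 1/1 satisfied
Row 2: (2,2)1 5/5 satisfied · (2,3)1 4/4 satisfied · (2,4)1 2/2 satisfied
Row 3: (3,1)1 4/4 satisfied · (3,2)1 7/7 satisfied · (3,3)1 7/7 satisfied
Row 4: (4,1)1 4/4 satisfied · (4,2)1 7/7 satisfied · (4,3)1 5/5 satisfied · (4,4)1 3/3 satisfied
Row 5: (5,1)1 3/3 satisfied · (5,3)1 4/5 satisfied
Row 6: (6,2)1 3/4 satisfied · (6,4)2 2/3 satisfied
Row 7: (7,1)1 1/1 satisfied · (7,3)2 2/3 satisfied · (7,4)2 2/2 satisfied
All meet the threshold, so the configuration is stable.

Yes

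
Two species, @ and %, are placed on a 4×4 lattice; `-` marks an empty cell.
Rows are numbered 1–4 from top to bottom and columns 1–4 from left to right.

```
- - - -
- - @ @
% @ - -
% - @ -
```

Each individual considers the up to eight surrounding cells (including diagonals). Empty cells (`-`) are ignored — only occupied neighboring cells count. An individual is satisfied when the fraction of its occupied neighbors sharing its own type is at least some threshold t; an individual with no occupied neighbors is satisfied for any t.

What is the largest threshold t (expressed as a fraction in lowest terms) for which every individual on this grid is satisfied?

1/2

Row 2: (2,3)@ 2/2 · (2,4)@ 1/1
Row 3: (3,1)% 1/2 · (3,2)@ 2/4
Row 4: (4,1)% 1/2 · (4,3)@ 1/1
The smallest same-type fraction is 1/2 at (3,1), which reduces to 1/2. Any threshold above that leaves this individual unsatisfied.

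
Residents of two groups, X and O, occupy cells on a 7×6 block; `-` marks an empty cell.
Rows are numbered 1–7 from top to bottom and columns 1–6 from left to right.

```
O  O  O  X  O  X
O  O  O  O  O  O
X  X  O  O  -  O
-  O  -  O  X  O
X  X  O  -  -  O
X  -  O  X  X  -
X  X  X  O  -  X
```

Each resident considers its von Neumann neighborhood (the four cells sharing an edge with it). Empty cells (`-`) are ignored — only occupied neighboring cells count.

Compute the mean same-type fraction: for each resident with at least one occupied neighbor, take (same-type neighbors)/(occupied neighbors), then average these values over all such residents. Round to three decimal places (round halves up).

0.614

(1,1)O 2/2
(1,2)O 3/3
(1,3)O 2/3
(1,4)X 0/3
(1,5)O 1/3
(1,6)X 0/2
(2,1)O 2/3
(2,2)O 3/4
(2,3)O 4/4
(2,4)O 3/4
(2,5)O 3/3
(2,6)O 2/3
(3,1)X 1/2
(3,2)X 1/4
(3,3)O 2/3
(3,4)O 3/3
(3,6)O 2/2
(4,2)O 0/2
(4,4)O 1/2
(4,5)X 0/2
(4,6)O 2/3
(5,1)X 2/2
(5,2)X 1/3
(5,3)O 1/2
(5,6)O 1/1
(6,1)X 2/2
(6,3)O 1/3
(6,4)X 1/3
(6,5)X 1/1
(7,1)X 2/2
(7,2)X 2/2
(7,3)X 1/3
(7,4)O 0/2
(7,6)X — no occupied neighbors
Sum over 33 residents: 2/2 + 3/3 + 2/3 + 0/3 + 1/3 + 0/2 + 2/3 + 3/4 + 4/4 + 3/4 + 3/3 + 2/3 + 1/2 + 1/4 + 2/3 + 3/3 + 2/2 + 0/2 + 1/2 + 0/2 + 2/3 + 2/2 + 1/3 + 1/2 + 1/1 + 2/2 + 1/3 + 1/3 + 1/1 + 2/2 + 2/2 + 1/3 + 0/2 = 81/4; mean = 81/4 ÷ 33 = 27/44 = 0.613636… → 0.614.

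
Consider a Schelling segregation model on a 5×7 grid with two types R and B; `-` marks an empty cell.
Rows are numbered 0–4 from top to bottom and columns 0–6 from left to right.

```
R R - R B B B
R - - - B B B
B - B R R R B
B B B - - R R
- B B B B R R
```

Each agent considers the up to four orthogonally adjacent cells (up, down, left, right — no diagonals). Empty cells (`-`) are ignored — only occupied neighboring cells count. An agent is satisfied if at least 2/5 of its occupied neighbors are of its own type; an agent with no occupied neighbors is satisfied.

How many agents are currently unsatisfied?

Row 0: (0,0)R 2/2 ✓ · (0,1)R 1/1 ✓ · (0,3)R 0/1 ✗ · (0,4)B 2/3 ✓ · (0,5)B 3/3 ✓ · (0,6)B 2/2 ✓
Row 1: (1,0)R 1/2 ✓ · (1,4)B 2/3 ✓ · (1,5)B 3/4 ✓ · (1,6)B 3/3 ✓
Row 2: (2,0)B 1/2 ✓ · (2,2)B 1/2 ✓ · (2,3)R 1/2 ✓ · (2,4)R 2/3 ✓ · (2,5)R 2/4 ✓ · (2,6)B 1/3 ✗
Row 3: (3,0)B 2/2 ✓ · (3,1)B 3/3 ✓ · (3,2)B 3/3 ✓ · (3,5)R 3/3 ✓ · (3,6)R 2/3 ✓
Row 4: (4,1)B 2/2 ✓ · (4,2)B 3/3 ✓ · (4,3)B 2/2 ✓ · (4,4)B 1/2 ✓ · (4,5)R 2/3 ✓ · (4,6)R 2/2 ✓
Unsatisfied: (0,3), (2,6) — 2 in total.

2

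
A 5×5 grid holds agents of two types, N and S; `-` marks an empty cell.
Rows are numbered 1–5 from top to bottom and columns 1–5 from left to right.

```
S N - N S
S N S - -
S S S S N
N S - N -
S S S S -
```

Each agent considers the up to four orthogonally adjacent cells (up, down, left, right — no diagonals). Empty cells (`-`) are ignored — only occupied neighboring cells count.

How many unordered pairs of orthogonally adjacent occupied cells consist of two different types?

11

Scan each occupied cell's neighbors to the right and below so each pair is counted once.
From row 1: 2 unlike of 4 pairs (running 2/4).
From row 2: 3 unlike of 5 pairs (running 5/9).
From row 3: 3 unlike of 7 pairs (running 8/16).
From row 4: 3 unlike of 4 pairs (running 11/20).
From row 5: 0 unlike of 3 pairs (running 11/23).
Total adjacent occupied pairs: 23; unlike-type pairs: 11.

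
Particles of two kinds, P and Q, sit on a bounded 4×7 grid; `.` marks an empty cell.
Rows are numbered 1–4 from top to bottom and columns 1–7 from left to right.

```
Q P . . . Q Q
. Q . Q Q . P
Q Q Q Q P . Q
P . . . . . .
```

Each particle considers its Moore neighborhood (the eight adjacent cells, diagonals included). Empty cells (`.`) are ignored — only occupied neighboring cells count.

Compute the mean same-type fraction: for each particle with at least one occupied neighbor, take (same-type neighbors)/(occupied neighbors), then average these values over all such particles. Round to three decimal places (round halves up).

0.476

(1,1)Q 1/2
(1,2)P 0/2
(1,6)Q 2/3
(1,7)Q 1/2
(2,2)Q 4/5
(2,4)Q 3/4
(2,5)Q 3/4
(2,7)P 0/3
(3,1)Q 2/3
(3,2)Q 3/4
(3,3)Q 4/4
(3,4)Q 3/4
(3,5)P 0/3
(3,7)Q 0/1
(4,1)P 0/2
Sum over 15 particles: 1/2 + 0/2 + 2/3 + 1/2 + 4/5 + 3/4 + 3/4 + 0/3 + 2/3 + 3/4 + 4/4 + 3/4 + 0/3 + 0/1 + 0/2 = 107/15; mean = 107/15 ÷ 15 = 107/225 = 0.475555… → 0.476.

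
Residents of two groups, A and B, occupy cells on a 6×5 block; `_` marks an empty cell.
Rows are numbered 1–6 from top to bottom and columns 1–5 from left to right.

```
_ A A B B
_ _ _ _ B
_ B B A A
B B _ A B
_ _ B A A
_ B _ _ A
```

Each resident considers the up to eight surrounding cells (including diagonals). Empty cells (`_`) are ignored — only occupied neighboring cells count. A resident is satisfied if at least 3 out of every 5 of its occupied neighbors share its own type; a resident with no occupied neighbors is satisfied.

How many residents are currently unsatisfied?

8

Row 1: (1,2)A 1/1 ✓ · (1,3)A 1/2 ✗ · (1,4)B 2/3 ✓ · (1,5)B 2/2 ✓
Row 2: (2,5)B 2/4 ✗
Row 3: (3,2)B 3/3 ✓ · (3,3)B 2/4 ✗ · (3,4)A 2/5 ✗ · (3,5)A 2/4 ✗
Row 4: (4,1)B 2/2 ✓ · (4,2)B 4/4 ✓ · (4,4)A 4/7 ✗ · (4,5)B 0/5 ✗
Row 5: (5,3)B 2/4 ✗ · (5,4)A 3/5 ✓ · (5,5)A 3/4 ✓
Row 6: (6,2)B 1/1 ✓ · (6,5)A 2/2 ✓
Unsatisfied: (1,3), (2,5), (3,3), (3,4), (3,5), (4,4), (4,5), (5,3) — 8 in total.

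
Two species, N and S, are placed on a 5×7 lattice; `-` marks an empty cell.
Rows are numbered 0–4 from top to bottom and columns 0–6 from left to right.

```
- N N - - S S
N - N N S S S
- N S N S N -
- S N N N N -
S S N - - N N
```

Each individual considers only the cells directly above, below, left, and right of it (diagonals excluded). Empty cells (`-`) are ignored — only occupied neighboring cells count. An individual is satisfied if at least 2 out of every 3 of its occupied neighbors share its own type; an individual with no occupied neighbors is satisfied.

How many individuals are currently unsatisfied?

8

(0,1)N 1/1 ok
(0,2)N 2/2 ok
(0,5)S 2/2 ok
(0,6)S 2/2 ok
(1,0)N 0/0 ok
(1,2)N 2/3 ok
(1,3)N 2/3 ok
(1,4)S 2/3 ok
(1,5)S 3/4 ok
(1,6)S 2/2 ok
(2,1)N 0/2 unhappy
(2,2)S 0/4 unhappy
(2,3)N 2/4 unhappy
(2,4)S 1/4 unhappy
(2,5)N 1/3 unhappy
(3,1)S 1/3 unhappy
(3,2)N 2/4 unhappy
(3,3)N 3/3 ok
(3,4)N 2/3 ok
(3,5)N 3/3 ok
(4,0)S 1/1 ok
(4,1)S 2/3 ok
(4,2)N 1/2 unhappy
(4,5)N 2/2 ok
(4,6)N 1/1 ok
Unsatisfied: (2,1), (2,2), (2,3), (2,4), (2,5), (3,1), (3,2), (4,2) — 8 in total.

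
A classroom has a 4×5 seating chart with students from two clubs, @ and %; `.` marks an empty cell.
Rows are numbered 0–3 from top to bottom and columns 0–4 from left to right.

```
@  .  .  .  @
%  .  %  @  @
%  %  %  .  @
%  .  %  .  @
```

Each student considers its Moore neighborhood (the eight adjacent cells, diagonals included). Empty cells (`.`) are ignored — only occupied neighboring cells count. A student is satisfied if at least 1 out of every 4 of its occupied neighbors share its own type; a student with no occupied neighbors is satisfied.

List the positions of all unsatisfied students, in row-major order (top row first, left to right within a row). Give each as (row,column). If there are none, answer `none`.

(0,0)

Row 0: (0,0)@ 0/1 not · (0,4)@ 2/2 satisfied
Row 1: (1,0)% 2/3 satisfied · (1,2)% 2/3 satisfied · (1,3)@ 3/5 satisfied · (1,4)@ 3/3 satisfied
Row 2: (2,0)% 3/3 satisfied · (2,1)% 6/6 satisfied · (2,2)% 3/4 satisfied · (2,4)@ 3/3 satisfied
Row 3: (3,0)% 2/2 satisfied · (3,2)% 2/2 satisfied · (3,4)@ 1/1 satisfied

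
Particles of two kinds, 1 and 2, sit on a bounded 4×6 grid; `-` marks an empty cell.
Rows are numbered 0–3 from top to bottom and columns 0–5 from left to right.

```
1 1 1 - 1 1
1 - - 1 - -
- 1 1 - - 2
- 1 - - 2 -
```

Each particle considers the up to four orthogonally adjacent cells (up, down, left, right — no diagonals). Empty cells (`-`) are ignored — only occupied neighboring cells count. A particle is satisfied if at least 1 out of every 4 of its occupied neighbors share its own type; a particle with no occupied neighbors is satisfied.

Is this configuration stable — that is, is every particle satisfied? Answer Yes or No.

Row 0: (0,0)1 2/2 ✓ · (0,1)1 2/2 ✓ · (0,2)1 1/1 ✓ · (0,4)1 1/1 ✓ · (0,5)1 1/1 ✓
Row 1: (1,0)1 1/1 ✓ · (1,3)1 0/0 ✓
Row 2: (2,1)1 2/2 ✓ · (2,2)1 1/1 ✓ · (2,5)2 0/0 ✓
Row 3: (3,1)1 1/1 ✓ · (3,4)2 0/0 ✓
All meet the threshold, so the configuration is stable.

Yes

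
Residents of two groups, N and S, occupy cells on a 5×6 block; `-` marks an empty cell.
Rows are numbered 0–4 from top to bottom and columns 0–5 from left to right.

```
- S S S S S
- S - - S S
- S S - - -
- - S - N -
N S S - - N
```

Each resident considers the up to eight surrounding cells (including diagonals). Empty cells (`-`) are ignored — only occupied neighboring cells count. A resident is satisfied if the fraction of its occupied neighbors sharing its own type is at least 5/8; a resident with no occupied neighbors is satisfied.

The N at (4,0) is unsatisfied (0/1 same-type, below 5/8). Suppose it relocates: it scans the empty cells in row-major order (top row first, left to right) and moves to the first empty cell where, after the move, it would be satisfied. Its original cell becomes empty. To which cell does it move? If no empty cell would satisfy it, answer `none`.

(3,5)

Vacating (4,0). Empty cells in order:
  (0,0): 0/2 same-type → still unsatisfied.
  (1,0): 0/3 same-type → still unsatisfied.
  (1,2): 0/6 same-type → still unsatisfied.
  (1,3): 0/5 same-type → still unsatisfied.
  (2,0): 0/2 same-type → still unsatisfied.
  (2,3): 1/4 same-type → still unsatisfied.
  (2,4): 1/3 same-type → still unsatisfied.
  (2,5): 1/3 same-type → still unsatisfied.
  (3,0): 0/2 same-type → still unsatisfied.
  (3,1): 0/5 same-type → still unsatisfied.
  (3,3): 1/4 same-type → still unsatisfied.
  (3,5): 2/2 same-type → satisfied — stop here.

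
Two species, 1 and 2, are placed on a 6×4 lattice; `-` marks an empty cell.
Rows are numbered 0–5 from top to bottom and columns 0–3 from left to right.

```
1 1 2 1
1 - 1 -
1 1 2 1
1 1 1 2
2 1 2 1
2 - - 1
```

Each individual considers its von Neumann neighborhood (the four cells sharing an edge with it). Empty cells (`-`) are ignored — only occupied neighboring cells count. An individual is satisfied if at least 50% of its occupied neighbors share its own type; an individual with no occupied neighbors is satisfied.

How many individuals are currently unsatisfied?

Row 0: (0,0)1 2/2 ok · (0,1)1 1/2 ok · (0,2)2 0/3 unhappy · (0,3)1 0/1 unhappy
Row 1: (1,0)1 2/2 ok · (1,2)1 0/2 unhappy
Row 2: (2,0)1 3/3 ok · (2,1)1 2/3 ok · (2,2)2 0/4 unhappy · (2,3)1 0/2 unhappy
Row 3: (3,0)1 2/3 ok · (3,1)1 4/4 ok · (3,2)1 1/4 unhappy · (3,3)2 0/3 unhappy
Row 4: (4,0)2 1/3 unhappy · (4,1)1 1/3 unhappy · (4,2)2 0/3 unhappy · (4,3)1 1/3 unhappy
Row 5: (5,0)2 1/1 ok · (5,3)1 1/1 ok
Unsatisfied: (0,2), (0,3), (1,2), (2,2), (2,3), (3,2), (3,3), (4,0), (4,1), (4,2), (4,3) — 11 in total.

11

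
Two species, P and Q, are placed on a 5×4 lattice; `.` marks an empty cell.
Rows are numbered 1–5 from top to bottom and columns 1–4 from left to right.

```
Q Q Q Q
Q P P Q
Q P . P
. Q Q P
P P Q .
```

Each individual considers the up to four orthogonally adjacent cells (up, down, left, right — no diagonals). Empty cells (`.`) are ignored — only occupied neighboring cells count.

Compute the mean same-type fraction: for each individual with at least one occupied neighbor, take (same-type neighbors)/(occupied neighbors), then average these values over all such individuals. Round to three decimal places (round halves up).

Row 1: (1,1)Q 2/2 · (1,2)Q 2/3 · (1,3)Q 2/3 · (1,4)Q 2/2
Row 2: (2,1)Q 2/3 · (2,2)P 2/4 · (2,3)P 1/3 · (2,4)Q 1/3
Row 3: (3,1)Q 1/2 · (3,2)P 1/3 · (3,4)P 1/2
Row 4: (4,2)Q 1/3 · (4,3)Q 2/3 · (4,4)P 1/2
Row 5: (5,1)P 1/1 · (5,2)P 1/3 · (5,3)Q 1/2
Sum over 17 individuals: 2/2 + 2/3 + 2/3 + 2/2 + 2/3 + 2/4 + 1/3 + 1/3 + 1/2 + 1/3 + 1/2 + 1/3 + 2/3 + 1/2 + 1/1 + 1/3 + 1/2 = 59/6; mean = 59/6 ÷ 17 = 59/102 = 0.578431… → 0.578.

0.578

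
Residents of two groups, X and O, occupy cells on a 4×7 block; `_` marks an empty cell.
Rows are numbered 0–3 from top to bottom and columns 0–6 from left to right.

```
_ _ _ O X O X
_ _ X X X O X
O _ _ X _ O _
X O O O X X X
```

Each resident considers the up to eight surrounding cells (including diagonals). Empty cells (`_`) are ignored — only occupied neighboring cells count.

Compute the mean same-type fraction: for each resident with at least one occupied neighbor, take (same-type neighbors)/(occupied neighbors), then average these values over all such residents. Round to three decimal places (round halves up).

Row 0: (0,3)O 0/4 · (0,4)X 2/5 · (0,5)O 1/5 · (0,6)X 1/3
Row 1: (1,2)X 2/3 · (1,3)X 4/5 · (1,4)X 3/7 · (1,5)O 2/6 · (1,6)X 1/4
Row 2: (2,0)O 1/2 · (2,3)X 4/6 · (2,5)O 1/6
Row 3: (3,0)X 0/2 · (3,1)O 2/3 · (3,2)O 2/3 · (3,3)O 1/3 · (3,4)X 2/4 · (3,5)X 2/3 · (3,6)X 1/2
Sum over 19 residents: 0/4 + 2/5 + 1/5 + 1/3 + 2/3 + 4/5 + 3/7 + 2/6 + 1/4 + 1/2 + 4/6 + 1/6 + 0/2 + 2/3 + 2/3 + 1/3 + 2/4 + 2/3 + 1/2 = 1131/140; mean = 1131/140 ÷ 19 = 1131/2660 = 0.425187… → 0.425.

0.425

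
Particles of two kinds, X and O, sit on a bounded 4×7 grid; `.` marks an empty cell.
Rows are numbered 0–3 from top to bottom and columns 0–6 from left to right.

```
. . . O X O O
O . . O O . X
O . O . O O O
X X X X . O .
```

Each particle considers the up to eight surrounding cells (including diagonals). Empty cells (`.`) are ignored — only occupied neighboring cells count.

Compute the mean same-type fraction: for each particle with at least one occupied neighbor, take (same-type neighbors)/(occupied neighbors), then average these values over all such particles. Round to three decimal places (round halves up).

Row 0: (0,3)O 2/3 · (0,4)X 0/4 · (0,5)O 2/4 · (0,6)O 1/2
Row 1: (1,0)O 1/1 · (1,3)O 4/5 · (1,4)O 5/6 · (1,6)X 0/4
Row 2: (2,0)O 1/3 · (2,2)O 1/4 · (2,4)O 4/5 · (2,5)O 4/5 · (2,6)O 2/3
Row 3: (3,0)X 1/2 · (3,1)X 2/4 · (3,2)X 2/3 · (3,3)X 1/3 · (3,5)O 3/3
Sum over 18 particles: 2/3 + 0/4 + 2/4 + 1/2 + 1/1 + 4/5 + 5/6 + 0/4 + 1/3 + 1/4 + 4/5 + 4/5 + 2/3 + 1/2 + 2/4 + 2/3 + 1/3 + 3/3 = 203/20; mean = 203/20 ÷ 18 = 203/360 = 0.563888… → 0.564.

0.564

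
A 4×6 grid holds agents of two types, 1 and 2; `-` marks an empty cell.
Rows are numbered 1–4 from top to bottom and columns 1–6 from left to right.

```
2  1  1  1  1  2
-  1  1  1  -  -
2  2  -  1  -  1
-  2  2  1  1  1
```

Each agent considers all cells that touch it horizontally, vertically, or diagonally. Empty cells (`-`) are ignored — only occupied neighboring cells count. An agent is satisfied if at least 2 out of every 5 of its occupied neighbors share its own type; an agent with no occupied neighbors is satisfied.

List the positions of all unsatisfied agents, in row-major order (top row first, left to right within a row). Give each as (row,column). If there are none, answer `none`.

(1,1)2 0/2 not
(1,2)1 3/4 satisfied
(1,3)1 5/5 satisfied
(1,4)1 4/4 satisfied
(1,5)1 2/3 satisfied
(1,6)2 0/1 not
(2,2)1 3/6 satisfied
(2,3)1 6/7 satisfied
(2,4)1 5/5 satisfied
(3,1)2 2/3 satisfied
(3,2)2 3/5 satisfied
(3,4)1 4/5 satisfied
(3,6)1 2/2 satisfied
(4,2)2 3/3 satisfied
(4,3)2 2/4 satisfied
(4,4)1 2/3 satisfied
(4,5)1 4/4 satisfied
(4,6)1 2/2 satisfied

(1,1), (1,6)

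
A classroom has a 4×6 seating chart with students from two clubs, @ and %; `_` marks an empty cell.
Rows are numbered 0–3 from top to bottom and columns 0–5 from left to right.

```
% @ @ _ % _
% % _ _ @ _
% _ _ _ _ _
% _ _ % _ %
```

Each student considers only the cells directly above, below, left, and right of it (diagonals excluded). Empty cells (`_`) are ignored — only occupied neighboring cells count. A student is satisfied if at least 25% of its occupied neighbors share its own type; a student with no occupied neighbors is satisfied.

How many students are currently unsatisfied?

2

(0,0)% 1/2 ✓
(0,1)@ 1/3 ✓
(0,2)@ 1/1 ✓
(0,4)% 0/1 ✗
(1,0)% 3/3 ✓
(1,1)% 1/2 ✓
(1,4)@ 0/1 ✗
(2,0)% 2/2 ✓
(3,0)% 1/1 ✓
(3,3)% 0/0 ✓
(3,5)% 0/0 ✓
Unsatisfied: (0,4), (1,4) — 2 in total.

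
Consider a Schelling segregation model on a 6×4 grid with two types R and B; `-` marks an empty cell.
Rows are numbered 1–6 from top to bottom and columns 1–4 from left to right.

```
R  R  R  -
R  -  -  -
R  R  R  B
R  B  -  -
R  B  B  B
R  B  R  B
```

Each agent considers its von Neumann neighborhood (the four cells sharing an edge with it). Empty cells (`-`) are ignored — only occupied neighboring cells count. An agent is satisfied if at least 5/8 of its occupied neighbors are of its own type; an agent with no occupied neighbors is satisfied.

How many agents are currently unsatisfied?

(1,1)R 2/2 ok
(1,2)R 2/2 ok
(1,3)R 1/1 ok
(2,1)R 2/2 ok
(3,1)R 3/3 ok
(3,2)R 2/3 ok
(3,3)R 1/2 unhappy
(3,4)B 0/1 unhappy
(4,1)R 2/3 ok
(4,2)B 1/3 unhappy
(5,1)R 2/3 ok
(5,2)B 3/4 ok
(5,3)B 2/3 ok
(5,4)B 2/2 ok
(6,1)R 1/2 unhappy
(6,2)B 1/3 unhappy
(6,3)R 0/3 unhappy
(6,4)B 1/2 unhappy
Unsatisfied: (3,3), (3,4), (4,2), (6,1), (6,2), (6,3), (6,4) — 7 in total.

7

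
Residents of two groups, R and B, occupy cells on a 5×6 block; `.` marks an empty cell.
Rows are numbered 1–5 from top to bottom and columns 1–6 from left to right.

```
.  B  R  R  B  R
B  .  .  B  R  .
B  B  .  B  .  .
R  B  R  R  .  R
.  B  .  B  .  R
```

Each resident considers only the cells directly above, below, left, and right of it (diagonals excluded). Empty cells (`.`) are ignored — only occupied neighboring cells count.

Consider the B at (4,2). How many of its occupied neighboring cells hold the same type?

Occupied neighbors of (4,2): (3,2)=B, (5,2)=B, (4,1)=R, (4,3)=R.
Same type (B): 2 of 4.

2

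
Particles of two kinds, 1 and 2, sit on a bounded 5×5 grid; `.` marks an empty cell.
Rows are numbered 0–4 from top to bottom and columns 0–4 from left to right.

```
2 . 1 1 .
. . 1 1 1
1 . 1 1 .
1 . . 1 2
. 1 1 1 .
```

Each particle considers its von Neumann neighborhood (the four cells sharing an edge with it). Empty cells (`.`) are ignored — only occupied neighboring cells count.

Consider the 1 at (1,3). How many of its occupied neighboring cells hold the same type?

Occupied neighbors of (1,3): (0,3)=1, (2,3)=1, (1,2)=1, (1,4)=1.
Same type (1): 4 of 4.

4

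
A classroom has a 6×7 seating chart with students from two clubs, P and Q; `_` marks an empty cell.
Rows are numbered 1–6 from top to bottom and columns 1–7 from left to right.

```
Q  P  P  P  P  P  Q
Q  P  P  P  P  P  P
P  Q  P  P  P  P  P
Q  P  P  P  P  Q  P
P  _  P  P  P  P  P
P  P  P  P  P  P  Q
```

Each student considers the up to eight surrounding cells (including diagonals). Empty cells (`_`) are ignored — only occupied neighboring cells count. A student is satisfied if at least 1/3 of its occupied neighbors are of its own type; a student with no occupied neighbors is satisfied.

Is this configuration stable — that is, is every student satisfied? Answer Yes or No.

(1,1)Q 1/3 satisfied
(1,2)P 3/5 satisfied
(1,3)P 5/5 satisfied
(1,4)P 5/5 satisfied
(1,5)P 5/5 satisfied
(1,6)P 4/5 satisfied
(1,7)Q 0/3 not
(2,1)Q 2/5 satisfied
(2,2)P 5/8 satisfied
(2,3)P 7/8 satisfied
(2,4)P 8/8 satisfied
(2,5)P 8/8 satisfied
(2,6)P 7/8 satisfied
(2,7)P 4/5 satisfied
(3,1)P 2/5 satisfied
(3,2)Q 2/8 not
(3,3)P 7/8 satisfied
(3,4)P 8/8 satisfied
(3,5)P 7/8 satisfied
(3,6)P 7/8 satisfied
(3,7)P 4/5 satisfied
(4,1)Q 1/4 not
(4,2)P 5/7 satisfied
(4,3)P 6/7 satisfied
(4,4)P 8/8 satisfied
(4,5)P 7/8 satisfied
(4,6)Q 0/8 not
(4,7)P 4/5 satisfied
(5,1)P 3/4 satisfied
(5,3)P 7/7 satisfied
(5,4)P 8/8 satisfied
(5,5)P 7/8 satisfied
(5,6)P 6/8 satisfied
(5,7)P 3/5 satisfied
(6,1)P 2/2 satisfied
(6,2)P 4/4 satisfied
(6,3)P 4/4 satisfied
(6,4)P 5/5 satisfied
(6,5)P 5/5 satisfied
(6,6)P 4/5 satisfied
(6,7)Q 0/3 not
For instance (1,7) has only 0/3 same-type neighbors, below 1/3.

No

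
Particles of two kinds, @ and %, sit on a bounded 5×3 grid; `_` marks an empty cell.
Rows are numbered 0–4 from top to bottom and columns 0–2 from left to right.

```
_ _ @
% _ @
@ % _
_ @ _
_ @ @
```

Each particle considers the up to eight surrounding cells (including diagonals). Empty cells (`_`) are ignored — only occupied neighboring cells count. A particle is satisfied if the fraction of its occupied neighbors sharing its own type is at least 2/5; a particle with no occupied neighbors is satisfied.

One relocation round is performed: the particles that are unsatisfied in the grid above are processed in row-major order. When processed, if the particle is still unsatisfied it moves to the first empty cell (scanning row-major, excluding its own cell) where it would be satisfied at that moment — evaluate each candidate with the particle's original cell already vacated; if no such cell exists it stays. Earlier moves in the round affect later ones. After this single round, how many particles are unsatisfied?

0

Initially unsatisfied (in order): (2,0), (2,1).
  (2,0) → (0,1).
  (2,1) → (0,0).
Resulting grid:
% @ @
% _ @
_ _ _
_ @ _
_ @ @
All satisfied now.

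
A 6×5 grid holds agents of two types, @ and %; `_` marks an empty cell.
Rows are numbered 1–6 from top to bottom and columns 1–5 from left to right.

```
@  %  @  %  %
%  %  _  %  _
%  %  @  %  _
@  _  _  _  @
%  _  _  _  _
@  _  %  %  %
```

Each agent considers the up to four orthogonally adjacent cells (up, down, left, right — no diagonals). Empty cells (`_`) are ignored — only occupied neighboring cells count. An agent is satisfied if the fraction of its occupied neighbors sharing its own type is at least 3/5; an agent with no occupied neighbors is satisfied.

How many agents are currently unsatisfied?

Row 1: (1,1)@ 0/2 not · (1,2)% 1/3 not · (1,3)@ 0/2 not · (1,4)% 2/3 satisfied · (1,5)% 1/1 satisfied
Row 2: (2,1)% 2/3 satisfied · (2,2)% 3/3 satisfied · (2,4)% 2/2 satisfied
Row 3: (3,1)% 2/3 satisfied · (3,2)% 2/3 satisfied · (3,3)@ 0/2 not · (3,4)% 1/2 not
Row 4: (4,1)@ 0/2 not · (4,5)@ 0/0 satisfied
Row 5: (5,1)% 0/2 not
Row 6: (6,1)@ 0/1 not · (6,3)% 1/1 satisfied · (6,4)% 2/2 satisfied · (6,5)% 1/1 satisfied
Unsatisfied: (1,1), (1,2), (1,3), (3,3), (3,4), (4,1), (5,1), (6,1) — 8 in total.

8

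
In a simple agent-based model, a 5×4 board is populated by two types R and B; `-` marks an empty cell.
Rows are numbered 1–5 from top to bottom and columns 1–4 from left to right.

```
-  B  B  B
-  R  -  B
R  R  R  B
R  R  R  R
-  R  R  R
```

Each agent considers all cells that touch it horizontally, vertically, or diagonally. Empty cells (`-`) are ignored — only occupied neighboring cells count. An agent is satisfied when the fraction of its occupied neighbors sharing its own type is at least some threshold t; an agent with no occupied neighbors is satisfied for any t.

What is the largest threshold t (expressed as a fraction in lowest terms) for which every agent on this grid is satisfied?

Row 1: (1,2)B 1/2 · (1,3)B 3/4 · (1,4)B 2/2
Row 2: (2,2)R 3/5 · (2,4)B 3/4
Row 3: (3,1)R 4/4 · (3,2)R 6/6 · (3,3)R 5/7 · (3,4)B 1/4
Row 4: (4,1)R 4/4 · (4,2)R 7/7 · (4,3)R 7/8 · (4,4)R 4/5
Row 5: (5,2)R 4/4 · (5,3)R 5/5 · (5,4)R 3/3
The smallest same-type fraction is 1/4 at (3,4), which reduces to 1/4. Any threshold above that leaves this agent unsatisfied.

1/4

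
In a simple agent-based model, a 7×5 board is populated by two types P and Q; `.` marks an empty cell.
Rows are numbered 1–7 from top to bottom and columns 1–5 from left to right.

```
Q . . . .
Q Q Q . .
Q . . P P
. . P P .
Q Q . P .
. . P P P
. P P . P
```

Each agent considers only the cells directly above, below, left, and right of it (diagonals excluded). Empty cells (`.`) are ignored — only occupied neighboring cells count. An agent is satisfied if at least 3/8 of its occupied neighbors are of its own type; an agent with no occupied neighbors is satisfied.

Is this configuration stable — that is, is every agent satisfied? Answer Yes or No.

Yes

Row 1: (1,1)Q 1/1 satisfied
Row 2: (2,1)Q 3/3 satisfied · (2,2)Q 2/2 satisfied · (2,3)Q 1/1 satisfied
Row 3: (3,1)Q 1/1 satisfied · (3,4)P 2/2 satisfied · (3,5)P 1/1 satisfied
Row 4: (4,3)P 1/1 satisfied · (4,4)P 3/3 satisfied
Row 5: (5,1)Q 1/1 satisfied · (5,2)Q 1/1 satisfied · (5,4)P 2/2 satisfied
Row 6: (6,3)P 2/2 satisfied · (6,4)P 3/3 satisfied · (6,5)P 2/2 satisfied
Row 7: (7,2)P 1/1 satisfied · (7,3)P 2/2 satisfied · (7,5)P 1/1 satisfied
All meet the threshold, so the configuration is stable.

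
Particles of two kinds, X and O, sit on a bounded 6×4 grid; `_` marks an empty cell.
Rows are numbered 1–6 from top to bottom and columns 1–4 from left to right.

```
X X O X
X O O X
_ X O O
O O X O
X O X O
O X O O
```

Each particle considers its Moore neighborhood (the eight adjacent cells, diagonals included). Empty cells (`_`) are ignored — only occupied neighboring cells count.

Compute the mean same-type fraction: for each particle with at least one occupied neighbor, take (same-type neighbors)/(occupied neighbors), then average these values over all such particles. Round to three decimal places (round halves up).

Row 1: (1,1)X 2/3 · (1,2)X 2/5 · (1,3)O 2/5 · (1,4)X 1/3
Row 2: (2,1)X 3/4 · (2,2)O 3/7 · (2,3)O 4/8 · (2,4)X 1/5
Row 3: (3,2)X 2/7 · (3,3)O 5/8 · (3,4)O 3/5
Row 4: (4,1)O 2/4 · (4,2)O 3/7 · (4,3)X 2/8 · (4,4)O 3/5
Row 5: (5,1)X 1/5 · (5,2)O 4/8 · (5,3)X 2/8 · (5,4)O 3/5
Row 6: (6,1)O 1/3 · (6,2)X 2/5 · (6,3)O 3/5 · (6,4)O 2/3
Sum over 23 particles: 2/3 + 2/5 + 2/5 + 1/3 + 3/4 + 3/7 + 4/8 + 1/5 + 2/7 + 5/8 + 3/5 + 2/4 + 3/7 + 2/8 + 3/5 + 1/5 + 4/8 + 2/8 + 3/5 + 1/3 + 2/5 + 3/5 + 2/3 = 589/56; mean = 589/56 ÷ 23 = 589/1288 = 0.457298… → 0.457.

0.457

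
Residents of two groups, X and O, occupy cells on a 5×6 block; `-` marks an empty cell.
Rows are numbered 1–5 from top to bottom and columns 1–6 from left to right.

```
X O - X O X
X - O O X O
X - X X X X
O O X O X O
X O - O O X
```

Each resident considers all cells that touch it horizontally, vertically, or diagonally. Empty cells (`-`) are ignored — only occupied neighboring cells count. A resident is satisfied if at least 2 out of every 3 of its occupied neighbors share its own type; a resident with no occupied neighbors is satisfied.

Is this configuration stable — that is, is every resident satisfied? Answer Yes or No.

No

(1,1)X 1/2 not
(1,2)O 1/3 not
(1,4)X 1/4 not
(1,5)O 2/5 not
(1,6)X 1/3 not
(2,1)X 2/3 satisfied
(2,3)O 2/5 not
(2,4)O 2/7 not
(2,5)X 5/8 not
(2,6)O 1/5 not
(3,1)X 1/3 not
(3,3)X 2/6 not
(3,4)X 5/8 not
(3,5)X 4/8 not
(3,6)X 3/5 not
(4,1)O 2/4 not
(4,2)O 2/6 not
(4,3)X 2/6 not
(4,4)O 2/7 not
(4,5)X 4/8 not
(4,6)O 1/5 not
(5,1)X 0/3 not
(5,2)O 2/4 not
(5,4)O 2/4 not
(5,5)O 3/5 not
(5,6)X 1/3 not
For instance (1,1) has only 1/2 same-type neighbors, below 2/3.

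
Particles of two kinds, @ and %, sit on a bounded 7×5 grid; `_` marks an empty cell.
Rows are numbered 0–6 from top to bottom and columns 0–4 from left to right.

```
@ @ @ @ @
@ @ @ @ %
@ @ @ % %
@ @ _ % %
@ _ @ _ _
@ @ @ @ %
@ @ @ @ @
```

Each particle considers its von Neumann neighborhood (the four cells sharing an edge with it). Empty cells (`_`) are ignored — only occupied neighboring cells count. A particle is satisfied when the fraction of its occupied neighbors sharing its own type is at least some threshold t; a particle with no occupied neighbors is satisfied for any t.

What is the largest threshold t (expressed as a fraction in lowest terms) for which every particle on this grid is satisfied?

Row 0: (0,0)@ 2/2 · (0,1)@ 3/3 · (0,2)@ 3/3 · (0,3)@ 3/3 · (0,4)@ 1/2
Row 1: (1,0)@ 3/3 · (1,1)@ 4/4 · (1,2)@ 4/4 · (1,3)@ 2/4 · (1,4)% 1/3
Row 2: (2,0)@ 3/3 · (2,1)@ 4/4 · (2,2)@ 2/3 · (2,3)% 2/4 · (2,4)% 3/3
Row 3: (3,0)@ 3/3 · (3,1)@ 2/2 · (3,3)% 2/2 · (3,4)% 2/2
Row 4: (4,0)@ 2/2 · (4,2)@ 1/1
Row 5: (5,0)@ 3/3 · (5,1)@ 3/3 · (5,2)@ 4/4 · (5,3)@ 2/3 · (5,4)% 0/2
Row 6: (6,0)@ 2/2 · (6,1)@ 3/3 · (6,2)@ 3/3 · (6,3)@ 3/3 · (6,4)@ 1/2
The smallest same-type fraction is 0/2 at (5,4), which reduces to 0/1. Any threshold above that leaves this particle unsatisfied.

0/1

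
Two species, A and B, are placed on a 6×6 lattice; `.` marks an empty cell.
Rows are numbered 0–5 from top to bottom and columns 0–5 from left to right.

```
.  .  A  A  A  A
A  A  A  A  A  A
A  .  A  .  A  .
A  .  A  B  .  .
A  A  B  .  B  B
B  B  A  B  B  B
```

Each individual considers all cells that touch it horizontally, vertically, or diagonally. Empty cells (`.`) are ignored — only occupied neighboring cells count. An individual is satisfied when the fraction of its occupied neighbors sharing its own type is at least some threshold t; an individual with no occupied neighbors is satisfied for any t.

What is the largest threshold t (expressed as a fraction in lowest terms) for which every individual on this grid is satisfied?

1/4

Row 0: (0,2)A 4/4 · (0,3)A 5/5 · (0,4)A 5/5 · (0,5)A 3/3
Row 1: (1,0)A 2/2 · (1,1)A 5/5 · (1,2)A 5/5 · (1,3)A 7/7 · (1,4)A 6/6 · (1,5)A 4/4
Row 2: (2,0)A 3/3 · (2,2)A 4/5 · (2,4)A 3/4
Row 3: (3,0)A 3/3 · (3,2)A 2/4 · (3,3)B 2/5
Row 4: (4,0)A 2/4 · (4,1)A 4/7 · (4,2)B 3/6 · (4,4)B 5/5 · (4,5)B 3/3
Row 5: (5,0)B 1/3 · (5,1)B 2/5 · (5,2)A 1/4 · (5,3)B 3/4 · (5,4)B 4/4 · (5,5)B 3/3
The smallest same-type fraction is 1/4 at (5,2), which reduces to 1/4. Any threshold above that leaves this individual unsatisfied.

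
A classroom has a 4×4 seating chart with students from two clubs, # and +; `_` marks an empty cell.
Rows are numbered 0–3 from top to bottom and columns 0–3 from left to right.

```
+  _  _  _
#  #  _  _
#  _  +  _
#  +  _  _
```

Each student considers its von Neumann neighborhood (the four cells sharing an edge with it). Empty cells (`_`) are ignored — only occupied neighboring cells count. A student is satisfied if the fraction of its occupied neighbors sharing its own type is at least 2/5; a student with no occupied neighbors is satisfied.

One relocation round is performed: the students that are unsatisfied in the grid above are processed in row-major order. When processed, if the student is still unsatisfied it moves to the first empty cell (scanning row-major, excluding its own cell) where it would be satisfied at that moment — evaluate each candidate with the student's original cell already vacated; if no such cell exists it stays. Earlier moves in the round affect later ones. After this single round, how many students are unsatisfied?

0

Initially unsatisfied (in order): (0,0), (3,1).
  (0,0) → (0,2).
  (3,1) → (0,1).
Resulting grid:
_ + + _
# # _ _
# _ + _
# _ _ _
All satisfied now.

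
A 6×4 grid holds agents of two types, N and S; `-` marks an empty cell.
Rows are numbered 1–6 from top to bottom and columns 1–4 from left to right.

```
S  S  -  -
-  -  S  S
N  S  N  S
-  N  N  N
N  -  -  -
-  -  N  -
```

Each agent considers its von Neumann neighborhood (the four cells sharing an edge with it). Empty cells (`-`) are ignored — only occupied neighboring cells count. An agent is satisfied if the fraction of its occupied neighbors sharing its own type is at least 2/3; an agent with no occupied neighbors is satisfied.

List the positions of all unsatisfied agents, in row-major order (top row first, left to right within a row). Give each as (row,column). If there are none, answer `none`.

(1,1)S 1/1 ok
(1,2)S 1/1 ok
(2,3)S 1/2 unhappy
(2,4)S 2/2 ok
(3,1)N 0/1 unhappy
(3,2)S 0/3 unhappy
(3,3)N 1/4 unhappy
(3,4)S 1/3 unhappy
(4,2)N 1/2 unhappy
(4,3)N 3/3 ok
(4,4)N 1/2 unhappy
(5,1)N 0/0 ok
(6,3)N 0/0 ok

(2,3), (3,1), (3,2), (3,3), (3,4), (4,2), (4,4)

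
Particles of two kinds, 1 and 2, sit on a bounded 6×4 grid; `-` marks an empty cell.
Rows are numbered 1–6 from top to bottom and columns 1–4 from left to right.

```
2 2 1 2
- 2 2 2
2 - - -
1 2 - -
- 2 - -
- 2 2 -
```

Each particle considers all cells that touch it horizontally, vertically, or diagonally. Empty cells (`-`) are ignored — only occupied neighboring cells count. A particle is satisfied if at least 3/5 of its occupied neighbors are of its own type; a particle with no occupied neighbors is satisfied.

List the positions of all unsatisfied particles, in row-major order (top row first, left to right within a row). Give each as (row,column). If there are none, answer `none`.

(1,3), (4,1)

(1,1)2 2/2 ok
(1,2)2 3/4 ok
(1,3)1 0/5 unhappy
(1,4)2 2/3 ok
(2,2)2 4/5 ok
(2,3)2 4/5 ok
(2,4)2 2/3 ok
(3,1)2 2/3 ok
(4,1)1 0/3 unhappy
(4,2)2 2/3 ok
(5,2)2 3/4 ok
(6,2)2 2/2 ok
(6,3)2 2/2 ok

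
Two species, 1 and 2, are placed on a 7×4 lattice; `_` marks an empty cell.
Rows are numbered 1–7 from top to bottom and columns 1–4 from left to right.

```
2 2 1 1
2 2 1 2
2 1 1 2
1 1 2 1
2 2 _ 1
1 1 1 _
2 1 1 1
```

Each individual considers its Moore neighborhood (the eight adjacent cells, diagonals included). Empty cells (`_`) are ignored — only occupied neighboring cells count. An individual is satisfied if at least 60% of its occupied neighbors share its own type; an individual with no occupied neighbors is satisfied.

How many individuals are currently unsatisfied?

(1,1)2 3/3 ✓
(1,2)2 3/5 ✓
(1,3)1 2/5 ✗
(1,4)1 2/3 ✓
(2,1)2 4/5 ✓
(2,2)2 4/8 ✗
(2,3)1 4/8 ✗
(2,4)2 1/5 ✗
(3,1)2 2/5 ✗
(3,2)1 4/8 ✗
(3,3)1 4/8 ✗
(3,4)2 2/5 ✗
(4,1)1 2/5 ✗
(4,2)1 3/7 ✗
(4,3)2 2/7 ✗
(4,4)1 2/4 ✗
(5,1)2 1/5 ✗
(5,2)2 2/7 ✗
(5,4)1 2/3 ✓
(6,1)1 2/5 ✗
(6,2)1 4/7 ✗
(6,3)1 5/6 ✓
(7,1)2 0/3 ✗
(7,2)1 4/5 ✓
(7,3)1 4/4 ✓
(7,4)1 2/2 ✓
Unsatisfied: (1,3), (2,2), (2,3), (2,4), (3,1), (3,2), (3,3), (3,4), (4,1), (4,2), (4,3), (4,4), (5,1), (5,2), (6,1), (6,2), (7,1) — 17 in total.

17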